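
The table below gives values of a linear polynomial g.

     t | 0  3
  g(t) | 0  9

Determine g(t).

g(t) = 3t

Write g(t) = at + b. Substituting each data point gives a linear system:
  b = 0
  3a + b = 9
Solving the system yields a = 3, b = 0.
So g(t) = 3t.
Check: g(0) = 0. ✓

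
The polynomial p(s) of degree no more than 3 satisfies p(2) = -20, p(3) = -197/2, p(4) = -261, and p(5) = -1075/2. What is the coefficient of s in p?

Write p(s) = as^3 + bs^2 + cs + d. Substituting each data point gives a linear system:
  8a + 4b + 2c + d = -20
  27a + 9b + 3c + d = -197/2
  64a + 16b + 4c + d = -261
  125a + 25b + 5c + d = -1075/2
Solving the system yields a = -5, b = 3, c = 3/2, d = 5.
So p(s) = -5s^3 + 3s^2 + (3/2)s + 5.
The coefficient of s is 3/2.

3/2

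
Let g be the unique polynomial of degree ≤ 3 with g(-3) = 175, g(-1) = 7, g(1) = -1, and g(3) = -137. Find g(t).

g(t) = -6t^3 + 2t^2 + 2t + 1

Using the Lagrange interpolation formula with nodes -3, -1, 1, 3:
  L_0(t) = (t + 1)(t - 1)(t - 3) / -48
  L_1(t) = (t + 3)(t - 1)(t - 3) / 16
  L_2(t) = (t + 3)(t + 1)(t - 3) / -16
  L_3(t) = (t + 3)(t + 1)(t - 1) / 48
Then g(t) = 175·L_0(t) + 7·L_1(t) - 1·L_2(t) - 137·L_3(t).
Expanding and collecting terms gives g(t) = -6t^3 + 2t^2 + 2t + 1.
Check: g(1) = -1. ✓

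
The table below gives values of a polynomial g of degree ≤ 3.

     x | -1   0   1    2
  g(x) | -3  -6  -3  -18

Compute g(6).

-738

Forward differences of the values at x = -1, 0, 1, 2:
  g  : -3  -6  -3  -18
  Δ  : -3  3  -15
  Δ^2: 6  -18
  Δ^3: -24
The third differences are constant, confirming degree 3.
Interpolating (Newton forward form) and evaluating at x = 6 gives g(6) = -738.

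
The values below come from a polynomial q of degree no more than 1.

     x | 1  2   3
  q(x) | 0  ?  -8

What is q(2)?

The 2 known points determine the degree-1 polynomial uniquely.
Write q(x) = ax + b. Substituting each data point gives a linear system:
  a + b = 0
  3a + b = -8
Solving the system yields a = -4, b = 4.
So q(x) = -4x + 4.
Then q(2) = -4.

-4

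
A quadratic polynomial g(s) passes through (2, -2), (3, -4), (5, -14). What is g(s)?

Using the Lagrange interpolation formula with nodes 2, 3, 5:
  L_0(s) = (s - 3)(s - 5) / 3
  L_1(s) = (s - 2)(s - 5) / -2
  L_2(s) = (s - 2)(s - 3) / 6
Then g(s) = -2·L_0(s) - 4·L_1(s) - 14·L_2(s).
Expanding and collecting terms gives g(s) = -s^2 + 3s - 4.
Check: g(5) = -14. ✓

g(s) = -s^2 + 3s - 4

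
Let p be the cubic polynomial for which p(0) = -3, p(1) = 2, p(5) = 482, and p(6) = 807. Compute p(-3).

Using the Lagrange interpolation formula with nodes 0, 1, 5, 6:
  L_0(n) = (n - 1)(n - 5)(n - 6) / -30
  L_1(n) = n(n - 5)(n - 6) / 20
  L_2(n) = n(n - 1)(n - 6) / -20
  L_3(n) = n(n - 1)(n - 5) / 30
Then p(n) = -3·L_0(n) + 2·L_1(n) + 482·L_2(n) + 807·L_3(n).
Expanding and collecting terms gives p(n) = 3n³ + 5n² - 3n - 3.
Evaluating at n = -3: p(-3) = -30.

-30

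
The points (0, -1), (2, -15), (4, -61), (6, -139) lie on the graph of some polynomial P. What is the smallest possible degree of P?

Forward differences of the values at s = 0, 2, 4, 6:
  P  : -1  -15  -61  -139
  Δ  : -14  -46  -78
  Δ^2: -32  -32
  Δ^3: 0
The second differences are constant (-32) and nonzero, while all higher differences vanish, so the minimal degree is 2.

2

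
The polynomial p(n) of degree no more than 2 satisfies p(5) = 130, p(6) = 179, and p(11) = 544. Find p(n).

Write p(n) = an^2 + bn + c. Substituting each data point gives a linear system:
  25a + 5b + c = 130
  36a + 6b + c = 179
  121a + 11b + c = 544
Solving the system yields a = 4, b = 5, c = 5.
So p(n) = 4n² + 5n + 5.
Check: p(6) = 179. ✓

p(n) = 4n^2 + 5n + 5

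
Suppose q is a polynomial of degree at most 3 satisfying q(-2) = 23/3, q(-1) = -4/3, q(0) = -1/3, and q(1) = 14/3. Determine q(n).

q(n) = -n^3 + 2n^2 + 4n - 1/3

Write q(n) = an^3 + bn^2 + cn + d. Substituting each data point gives a linear system:
  -8a + 4b - 2c + d = 23/3
  -a + b - c + d = -4/3
  d = -1/3
  a + b + c + d = 14/3
Solving the system yields a = -1, b = 2, c = 4, d = -1/3.
So q(n) = -n^3 + 2n^2 + 4n - 1/3.
Check: q(0) = -1/3. ✓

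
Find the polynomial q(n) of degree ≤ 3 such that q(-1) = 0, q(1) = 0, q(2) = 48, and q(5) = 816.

Write q(n) = an^3 + bn^2 + cn + d. Substituting each data point gives a linear system:
  -a + b - c + d = 0
  a + b + c + d = 0
  8a + 4b + 2c + d = 48
  125a + 25b + 5c + d = 816
Solving the system yields a = 6, b = 4, c = -6, d = -4.
So q(n) = 6n³ + 4n² - 6n - 4.
Check: q(-1) = 0. ✓

q(n) = 6n^3 + 4n^2 - 6n - 4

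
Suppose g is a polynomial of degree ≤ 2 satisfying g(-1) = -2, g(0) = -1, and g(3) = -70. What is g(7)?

-330

Using the Lagrange interpolation formula with nodes -1, 0, 3:
  L_0(n) = n(n - 3) / 4
  L_1(n) = (n + 1)(n - 3) / -3
  L_2(n) = (n + 1)n / 12
Then g(n) = -2·L_0(n) - 1·L_1(n) - 70·L_2(n).
Expanding and collecting terms gives g(n) = -6n^2 - 5n - 1.
Evaluating at n = 7: g(7) = -330.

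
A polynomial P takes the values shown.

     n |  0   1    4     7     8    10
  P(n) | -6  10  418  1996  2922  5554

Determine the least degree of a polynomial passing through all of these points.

3

Divided differences on the nodes 0, 1, 4, 7, 8, 10:
  order 0: -6  10  418  1996  2922  5554
  order 1: 16  136  526  926  1316
  order 2: 30  65  100  130
  order 3: 5  5  5
  order 4: 0  0
  order 5: 0
The order-3 divided differences are all 5 (nonzero) and every higher order vanishes, so the data lies on a polynomial of degree exactly 3.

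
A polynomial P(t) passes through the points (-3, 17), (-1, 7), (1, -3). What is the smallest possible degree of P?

Forward differences of the values at t = -3, -1, 1:
  P  : 17  7  -3
  Δ  : -10  -10
  Δ^2: 0
The first differences are constant (-10) and nonzero, while all higher differences vanish, so the minimal degree is 1.

1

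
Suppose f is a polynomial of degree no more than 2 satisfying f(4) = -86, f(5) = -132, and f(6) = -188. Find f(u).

Using the Lagrange interpolation formula with nodes 4, 5, 6:
  L_0(u) = (u - 5)(u - 6) / 2
  L_1(u) = (u - 4)(u - 6) / -1
  L_2(u) = (u - 4)(u - 5) / 2
Then f(u) = -86·L_0(u) - 132·L_1(u) - 188·L_2(u).
Expanding and collecting terms gives f(u) = -5u² - u - 2.
Check: f(4) = -86. ✓

f(u) = -5u^2 - u - 2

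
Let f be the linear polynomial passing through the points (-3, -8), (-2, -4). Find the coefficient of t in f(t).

4

Write f(t) = at + b. Substituting each data point gives a linear system:
  -3a + b = -8
  -2a + b = -4
Solving the system yields a = 4, b = 4.
So f(t) = 4t + 4.
The leading coefficient is 4.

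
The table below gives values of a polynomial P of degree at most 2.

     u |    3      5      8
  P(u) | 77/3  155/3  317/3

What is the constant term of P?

Write P(u) = au^2 + bu + c. Substituting each data point gives a linear system:
  9a + 3b + c = 77/3
  25a + 5b + c = 155/3
  64a + 8b + c = 317/3
Solving the system yields a = 1, b = 5, c = 5/3.
So P(u) = u^2 + 5u + 5/3.
The constant term is 5/3.

5/3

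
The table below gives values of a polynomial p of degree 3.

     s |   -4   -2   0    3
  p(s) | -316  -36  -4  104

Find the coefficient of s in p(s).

Write p(s) = as^3 + bs^2 + cs + d. Substituting each data point gives a linear system:
  -64a + 16b - 4c + d = -316
  -8a + 4b - 2c + d = -36
  d = -4
  27a + 9b + 3c + d = 104
Solving the system yields a = 5, b = -1, c = -6, d = -4.
So p(s) = 5s³ - s² - 6s - 4.
The coefficient of s is -6.

-6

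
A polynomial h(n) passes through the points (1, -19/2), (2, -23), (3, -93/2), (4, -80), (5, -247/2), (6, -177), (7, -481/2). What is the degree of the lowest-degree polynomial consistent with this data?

Forward differences of the values at n = 1, 2, 3, 4, 5, 6, 7:
  h  : -19/2  -23  -93/2  -80  -247/2  -177  -481/2
  Δ  : -27/2  -47/2  -67/2  -87/2  -107/2  -127/2
  Δ^2: -10  -10  -10  -10  -10
  Δ^3: 0  0  0  0
  Δ^4: 0  0  0
  Δ^5: 0  0
  Δ^6: 0
The second differences are constant (-10) and nonzero, while all higher differences vanish, so the minimal degree is 2.

2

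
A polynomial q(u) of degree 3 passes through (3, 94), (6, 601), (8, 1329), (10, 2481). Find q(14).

Write q(u) = au^3 + bu^2 + cu + d. Substituting each data point gives a linear system:
  27a + 9b + 3c + d = 94
  216a + 36b + 6c + d = 601
  512a + 64b + 8c + d = 1329
  1000a + 100b + 10c + d = 2481
Solving the system yields a = 2, b = 5, c = -2, d = 1.
So q(u) = 2u^3 + 5u^2 - 2u + 1.
Then q(14) = 6441.

6441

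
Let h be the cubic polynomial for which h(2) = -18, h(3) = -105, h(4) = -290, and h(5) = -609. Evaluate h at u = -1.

Forward differences of the values at u = 2, 3, 4, 5:
  h  : -18  -105  -290  -609
  Δ  : -87  -185  -319
  Δ^2: -98  -134
  Δ^3: -36
The third differences are constant, confirming degree 3.
Interpolating (Newton forward form) and evaluating at u = -1 gives h(-1) = 15.

15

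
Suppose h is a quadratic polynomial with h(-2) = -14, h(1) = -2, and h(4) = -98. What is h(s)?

h(s) = -6s^2 - 2s + 6

Write h(s) = as^2 + bs + c. Substituting each data point gives a linear system:
  4a - 2b + c = -14
  a + b + c = -2
  16a + 4b + c = -98
Solving the system yields a = -6, b = -2, c = 6.
So h(s) = -6s^2 - 2s + 6.
Check: h(-2) = -14. ✓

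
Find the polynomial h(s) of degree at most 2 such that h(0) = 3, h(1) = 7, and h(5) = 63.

h(s) = 2s^2 + 2s + 3

Write h(s) = as^2 + bs + c. Substituting each data point gives a linear system:
  c = 3
  a + b + c = 7
  25a + 5b + c = 63
Solving the system yields a = 2, b = 2, c = 3.
So h(s) = 2s² + 2s + 3.
Check: h(0) = 3. ✓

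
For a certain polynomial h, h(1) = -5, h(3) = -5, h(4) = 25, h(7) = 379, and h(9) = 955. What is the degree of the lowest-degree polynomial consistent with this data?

Divided differences on the nodes 1, 3, 4, 7, 9:
  order 0: -5  -5  25  379  955
  order 1: 0  30  118  288
  order 2: 10  22  34
  order 3: 2  2
  order 4: 0
The order-3 divided differences are all 2 (nonzero) and every higher order vanishes, so the data lies on a polynomial of degree exactly 3.

3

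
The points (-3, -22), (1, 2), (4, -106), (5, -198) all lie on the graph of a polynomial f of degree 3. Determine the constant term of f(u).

2

Write f(u) = au^3 + bu^2 + cu + d. Substituting each data point gives a linear system:
  -27a + 9b - 3c + d = -22
  a + b + c + d = 2
  64a + 16b + 4c + d = -106
  125a + 25b + 5c + d = -198
Solving the system yields a = -1, b = -4, c = 5, d = 2.
So f(u) = -u^3 - 4u^2 + 5u + 2.
The constant term is 2.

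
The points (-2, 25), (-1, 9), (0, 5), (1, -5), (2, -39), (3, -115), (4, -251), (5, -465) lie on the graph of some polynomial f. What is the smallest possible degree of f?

Forward differences of the values at t = -2, -1, 0, 1, 2, 3, 4, 5:
  f  : 25  9  5  -5  -39  -115  -251  -465
  Δ  : -16  -4  -10  -34  -76  -136  -214
  Δ^2: 12  -6  -24  -42  -60  -78
  Δ^3: -18  -18  -18  -18  -18
  Δ^4: 0  0  0  0
  Δ^5: 0  0  0
  Δ^6: 0  0
  Δ^7: 0
The third differences are constant (-18) and nonzero, while all higher differences vanish, so the minimal degree is 3.

3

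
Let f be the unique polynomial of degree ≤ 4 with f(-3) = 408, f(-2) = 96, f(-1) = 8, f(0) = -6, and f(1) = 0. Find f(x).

Write f(x) = ax^4 + bx^3 + cx^2 + dx + e. Substituting each data point gives a linear system:
  81a - 27b + 9c - 3d + e = 408
  16a - 8b + 4c - 2d + e = 96
  a - b + c - d + e = 8
  e = -6
  a + b + c + d + e = 0
Solving the system yields a = 4, b = -1, c = 6, d = -3, e = -6.
So f(x) = 4x^4 - x^3 + 6x^2 - 3x - 6.
Check: f(1) = 0. ✓

f(x) = 4x^4 - x^3 + 6x^2 - 3x - 6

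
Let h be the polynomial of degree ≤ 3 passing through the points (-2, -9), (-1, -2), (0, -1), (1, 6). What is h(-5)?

Using the Lagrange interpolation formula with nodes -2, -1, 0, 1:
  L_0(t) = (t + 1)t(t - 1) / -6
  L_1(t) = (t + 2)t(t - 1) / 2
  L_2(t) = (t + 2)(t + 1)(t - 1) / -2
  L_3(t) = (t + 2)(t + 1)t / 6
Then h(t) = -9·L_0(t) - 2·L_1(t) - 1·L_2(t) + 6·L_3(t).
Expanding and collecting terms gives h(t) = 2t³ + 3t² + 2t - 1.
Evaluating at t = -5: h(-5) = -186.

-186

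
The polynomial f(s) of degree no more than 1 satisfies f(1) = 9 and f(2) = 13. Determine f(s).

Write f(s) = as + b. Substituting each data point gives a linear system:
  a + b = 9
  2a + b = 13
Solving the system yields a = 4, b = 5.
So f(s) = 4s + 5.
Check: f(1) = 9. ✓

f(s) = 4s + 5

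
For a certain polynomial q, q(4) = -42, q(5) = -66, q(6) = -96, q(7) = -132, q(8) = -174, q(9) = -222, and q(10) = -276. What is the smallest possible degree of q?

Forward differences of the values at s = 4, 5, 6, 7, 8, 9, 10:
  q  : -42  -66  -96  -132  -174  -222  -276
  Δ  : -24  -30  -36  -42  -48  -54
  Δ^2: -6  -6  -6  -6  -6
  Δ^3: 0  0  0  0
  Δ^4: 0  0  0
  Δ^5: 0  0
  Δ^6: 0
The second differences are constant (-6) and nonzero, while all higher differences vanish, so the minimal degree is 2.

2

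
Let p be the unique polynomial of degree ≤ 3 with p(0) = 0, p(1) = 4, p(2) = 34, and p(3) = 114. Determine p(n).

p(n) = 4n^3 + n^2 - n

Write p(n) = an^3 + bn^2 + cn + d. Substituting each data point gives a linear system:
  d = 0
  a + b + c + d = 4
  8a + 4b + 2c + d = 34
  27a + 9b + 3c + d = 114
Solving the system yields a = 4, b = 1, c = -1, d = 0.
So p(n) = 4n^3 + n^2 - n.
Check: p(2) = 34. ✓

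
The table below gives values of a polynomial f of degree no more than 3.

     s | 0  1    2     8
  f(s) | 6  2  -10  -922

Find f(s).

f(s) = -2s^3 + 2s^2 - 4s + 6

Using the Lagrange interpolation formula with nodes 0, 1, 2, 8:
  L_0(s) = (s - 1)(s - 2)(s - 8) / -16
  L_1(s) = s(s - 2)(s - 8) / 7
  L_2(s) = s(s - 1)(s - 8) / -12
  L_3(s) = s(s - 1)(s - 2) / 336
Then f(s) = 6·L_0(s) + 2·L_1(s) - 10·L_2(s) - 922·L_3(s).
Expanding and collecting terms gives f(s) = -2s³ + 2s² - 4s + 6.
Check: f(1) = 2. ✓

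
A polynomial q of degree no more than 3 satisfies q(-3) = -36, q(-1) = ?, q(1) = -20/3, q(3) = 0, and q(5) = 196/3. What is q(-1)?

-8/3

The 4 known points determine the degree-3 polynomial uniquely.
Write q(t) = at^3 + bt^2 + ct + d. Substituting each data point gives a linear system:
  -27a + 9b - 3c + d = -36
  a + b + c + d = -20/3
  27a + 9b + 3c + d = 0
  125a + 25b + 5c + d = 196/3
Solving the system yields a = 1, b = -5/3, c = -3, d = -3.
So q(t) = t³ - (5/3)t² - 3t - 3.
Then q(-1) = -8/3.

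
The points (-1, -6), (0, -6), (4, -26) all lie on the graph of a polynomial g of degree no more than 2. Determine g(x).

Write g(x) = ax^2 + bx + c. Substituting each data point gives a linear system:
  a - b + c = -6
  c = -6
  16a + 4b + c = -26
Solving the system yields a = -1, b = -1, c = -6.
So g(x) = -x^2 - x - 6.
Check: g(0) = -6. ✓

g(x) = -x^2 - x - 6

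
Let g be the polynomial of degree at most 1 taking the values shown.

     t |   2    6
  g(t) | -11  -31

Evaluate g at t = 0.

Write g(t) = at + b. Substituting each data point gives a linear system:
  2a + b = -11
  6a + b = -31
Solving the system yields a = -5, b = -1.
So g(t) = -5t - 1.
Then g(0) = -1.

-1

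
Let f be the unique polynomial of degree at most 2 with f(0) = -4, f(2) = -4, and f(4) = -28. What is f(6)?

-76

Write f(s) = as^2 + bs + c. Substituting each data point gives a linear system:
  c = -4
  4a + 2b + c = -4
  16a + 4b + c = -28
Solving the system yields a = -3, b = 6, c = -4.
So f(s) = -3s^2 + 6s - 4.
Then f(6) = -76.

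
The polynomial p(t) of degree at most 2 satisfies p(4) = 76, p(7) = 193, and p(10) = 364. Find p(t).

p(t) = 3t^2 + 6t + 4

Write p(t) = at^2 + bt + c. Substituting each data point gives a linear system:
  16a + 4b + c = 76
  49a + 7b + c = 193
  100a + 10b + c = 364
Solving the system yields a = 3, b = 6, c = 4.
So p(t) = 3t² + 6t + 4.
Check: p(10) = 364. ✓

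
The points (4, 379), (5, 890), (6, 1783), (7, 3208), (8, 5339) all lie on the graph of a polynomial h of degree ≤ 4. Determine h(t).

h(t) = t^4 + 3t^3 - 5t^2 + 4t - 5

Write h(t) = at^4 + bt^3 + ct^2 + dt + e. Substituting each data point gives a linear system:
  256a + 64b + 16c + 4d + e = 379
  625a + 125b + 25c + 5d + e = 890
  1296a + 216b + 36c + 6d + e = 1783
  2401a + 343b + 49c + 7d + e = 3208
  4096a + 512b + 64c + 8d + e = 5339
Solving the system yields a = 1, b = 3, c = -5, d = 4, e = -5.
So h(t) = t^4 + 3t^3 - 5t^2 + 4t - 5.
Check: h(8) = 5339. ✓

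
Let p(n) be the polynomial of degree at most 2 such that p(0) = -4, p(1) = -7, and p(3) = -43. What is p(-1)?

-11

Write p(n) = an^2 + bn + c. Substituting each data point gives a linear system:
  c = -4
  a + b + c = -7
  9a + 3b + c = -43
Solving the system yields a = -5, b = 2, c = -4.
So p(n) = -5n² + 2n - 4.
Then p(-1) = -11.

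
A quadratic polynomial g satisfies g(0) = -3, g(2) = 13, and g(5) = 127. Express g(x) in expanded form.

g(x) = 6x^2 - 4x - 3

Using the Lagrange interpolation formula with nodes 0, 2, 5:
  L_0(x) = (x - 2)(x - 5) / 10
  L_1(x) = x(x - 5) / -6
  L_2(x) = x(x - 2) / 15
Then g(x) = -3·L_0(x) + 13·L_1(x) + 127·L_2(x).
Expanding and collecting terms gives g(x) = 6x² - 4x - 3.
Check: g(5) = 127. ✓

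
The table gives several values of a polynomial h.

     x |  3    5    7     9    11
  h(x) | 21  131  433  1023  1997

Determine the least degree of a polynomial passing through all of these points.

Forward differences of the values at x = 3, 5, 7, 9, 11:
  h  : 21  131  433  1023  1997
  Δ  : 110  302  590  974
  Δ^2: 192  288  384
  Δ^3: 96  96
  Δ^4: 0
The third differences are constant (96) and nonzero, while all higher differences vanish, so the minimal degree is 3.

3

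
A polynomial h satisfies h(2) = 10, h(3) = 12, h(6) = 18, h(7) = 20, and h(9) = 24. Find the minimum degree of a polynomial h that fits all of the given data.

1

Divided differences on the nodes 2, 3, 6, 7, 9:
  order 0: 10  12  18  20  24
  order 1: 2  2  2  2
  order 2: 0  0  0
  order 3: 0  0
  order 4: 0
The order-1 divided differences are all 2 (nonzero) and every higher order vanishes, so the data lies on a polynomial of degree exactly 1.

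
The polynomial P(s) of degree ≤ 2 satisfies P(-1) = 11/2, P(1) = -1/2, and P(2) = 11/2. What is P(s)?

Write P(s) = as^2 + bs + c. Substituting each data point gives a linear system:
  a - b + c = 11/2
  a + b + c = -1/2
  4a + 2b + c = 11/2
Solving the system yields a = 3, b = -3, c = -1/2.
So P(s) = 3s² - 3s - 1/2.
Check: P(2) = 11/2. ✓

P(s) = 3s^2 - 3s - 1/2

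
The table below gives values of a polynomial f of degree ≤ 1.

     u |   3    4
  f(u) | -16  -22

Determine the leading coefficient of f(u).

Write f(u) = au + b. Substituting each data point gives a linear system:
  3a + b = -16
  4a + b = -22
Solving the system yields a = -6, b = 2.
So f(u) = -6u + 2.
The leading coefficient is -6.

-6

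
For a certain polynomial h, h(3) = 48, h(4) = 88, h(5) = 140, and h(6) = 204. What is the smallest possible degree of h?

2

Forward differences of the values at u = 3, 4, 5, 6:
  h  : 48  88  140  204
  Δ  : 40  52  64
  Δ^2: 12  12
  Δ^3: 0
The second differences are constant (12) and nonzero, while all higher differences vanish, so the minimal degree is 2.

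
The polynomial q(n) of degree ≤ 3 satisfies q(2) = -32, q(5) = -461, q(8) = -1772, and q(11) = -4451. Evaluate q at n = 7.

-1207

Write q(n) = an^3 + bn^2 + cn + d. Substituting each data point gives a linear system:
  8a + 4b + 2c + d = -32
  125a + 25b + 5c + d = -461
  512a + 64b + 8c + d = -1772
  1331a + 121b + 11c + d = -4451
Solving the system yields a = -3, b = -4, c = 2, d = 4.
So q(n) = -3n^3 - 4n^2 + 2n + 4.
Then q(7) = -1207.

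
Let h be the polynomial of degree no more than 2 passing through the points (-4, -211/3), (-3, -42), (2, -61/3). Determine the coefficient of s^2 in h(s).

-4

Write h(s) = as^2 + bs + c. Substituting each data point gives a linear system:
  16a - 4b + c = -211/3
  9a - 3b + c = -42
  4a + 2b + c = -61/3
Solving the system yields a = -4, b = 1/3, c = -5.
So h(s) = -4s² + (1/3)s - 5.
The leading coefficient is -4.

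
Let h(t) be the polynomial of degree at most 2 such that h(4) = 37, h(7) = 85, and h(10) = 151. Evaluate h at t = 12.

205

Write h(t) = at^2 + bt + c. Substituting each data point gives a linear system:
  16a + 4b + c = 37
  49a + 7b + c = 85
  100a + 10b + c = 151
Solving the system yields a = 1, b = 5, c = 1.
So h(t) = t² + 5t + 1.
Then h(12) = 205.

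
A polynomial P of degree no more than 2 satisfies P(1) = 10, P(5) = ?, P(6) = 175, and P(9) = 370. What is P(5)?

126

The 3 known points determine the degree-2 polynomial uniquely.
Write P(x) = ax^2 + bx + c. Substituting each data point gives a linear system:
  a + b + c = 10
  36a + 6b + c = 175
  81a + 9b + c = 370
Solving the system yields a = 4, b = 5, c = 1.
So P(x) = 4x² + 5x + 1.
Then P(5) = 126.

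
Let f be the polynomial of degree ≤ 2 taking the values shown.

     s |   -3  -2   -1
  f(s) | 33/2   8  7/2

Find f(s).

Using the Lagrange interpolation formula with nodes -3, -2, -1:
  L_0(s) = (s + 2)(s + 1) / 2
  L_1(s) = (s + 3)(s + 1) / -1
  L_2(s) = (s + 3)(s + 2) / 2
Then f(s) = 33/2·L_0(s) + 8·L_1(s) + 7/2·L_2(s).
Expanding and collecting terms gives f(s) = 2s^2 + (3/2)s + 3.
Check: f(-1) = 7/2. ✓

f(s) = 2s^2 + (3/2)s + 3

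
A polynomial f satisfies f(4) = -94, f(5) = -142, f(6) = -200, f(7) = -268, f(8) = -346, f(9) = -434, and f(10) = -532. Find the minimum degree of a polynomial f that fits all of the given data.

Forward differences of the values at x = 4, 5, 6, 7, 8, 9, 10:
  f  : -94  -142  -200  -268  -346  -434  -532
  Δ  : -48  -58  -68  -78  -88  -98
  Δ^2: -10  -10  -10  -10  -10
  Δ^3: 0  0  0  0
  Δ^4: 0  0  0
  Δ^5: 0  0
  Δ^6: 0
The second differences are constant (-10) and nonzero, while all higher differences vanish, so the minimal degree is 2.

2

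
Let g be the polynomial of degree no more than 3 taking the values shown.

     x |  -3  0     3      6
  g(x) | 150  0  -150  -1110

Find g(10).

-5050

Write g(x) = ax^3 + bx^2 + cx + d. Substituting each data point gives a linear system:
  -27a + 9b - 3c + d = 150
  d = 0
  27a + 9b + 3c + d = -150
  216a + 36b + 6c + d = -1110
Solving the system yields a = -5, b = 0, c = -5, d = 0.
So g(x) = -5x³ - 5x.
Then g(10) = -5050.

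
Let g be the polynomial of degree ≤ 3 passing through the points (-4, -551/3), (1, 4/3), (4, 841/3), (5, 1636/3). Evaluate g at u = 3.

352/3

Using the Lagrange interpolation formula with nodes -4, 1, 4, 5:
  L_0(u) = (u - 1)(u - 4)(u - 5) / -360
  L_1(u) = (u + 4)(u - 4)(u - 5) / 60
  L_2(u) = (u + 4)(u - 1)(u - 5) / -24
  L_3(u) = (u + 4)(u - 1)(u - 4) / 36
Then g(u) = -551/3·L_0(u) + 4/3·L_1(u) + 841/3·L_2(u) + 1636/3·L_3(u).
Expanding and collecting terms gives g(u) = 4u^3 + 3u^2 - 6u + 1/3.
Evaluating at u = 3: g(3) = 352/3.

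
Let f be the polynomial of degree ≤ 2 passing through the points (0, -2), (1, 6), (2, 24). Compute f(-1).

0

Using the Lagrange interpolation formula with nodes 0, 1, 2:
  L_0(x) = (x - 1)(x - 2) / 2
  L_1(x) = x(x - 2) / -1
  L_2(x) = x(x - 1) / 2
Then f(x) = -2·L_0(x) + 6·L_1(x) + 24·L_2(x).
Expanding and collecting terms gives f(x) = 5x² + 3x - 2.
Evaluating at x = -1: f(-1) = 0.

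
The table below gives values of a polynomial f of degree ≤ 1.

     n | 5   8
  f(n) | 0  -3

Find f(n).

f(n) = -n + 5

Write f(n) = an + b. Substituting each data point gives a linear system:
  5a + b = 0
  8a + b = -3
Solving the system yields a = -1, b = 5.
So f(n) = -n + 5.
Check: f(5) = 0. ✓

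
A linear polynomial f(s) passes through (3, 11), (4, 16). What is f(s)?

Write f(s) = as + b. Substituting each data point gives a linear system:
  3a + b = 11
  4a + b = 16
Solving the system yields a = 5, b = -4.
So f(s) = 5s - 4.
Check: f(3) = 11. ✓

f(s) = 5s - 4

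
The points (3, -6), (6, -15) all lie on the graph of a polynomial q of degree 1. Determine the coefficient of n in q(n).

-3

Write q(n) = an + b. Substituting each data point gives a linear system:
  3a + b = -6
  6a + b = -15
Solving the system yields a = -3, b = 3.
So q(n) = -3n + 3.
The leading coefficient is -3.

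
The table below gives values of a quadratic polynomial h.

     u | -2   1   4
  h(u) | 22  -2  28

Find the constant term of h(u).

Write h(u) = au^2 + bu + c. Substituting each data point gives a linear system:
  4a - 2b + c = 22
  a + b + c = -2
  16a + 4b + c = 28
Solving the system yields a = 3, b = -5, c = 0.
So h(u) = 3u^2 - 5u.
The constant term is 0.

0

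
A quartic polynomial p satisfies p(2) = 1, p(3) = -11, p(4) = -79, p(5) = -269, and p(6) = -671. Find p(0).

1

Forward differences of the values at u = 2, 3, 4, 5, 6:
  p  : 1  -11  -79  -269  -671
  Δ  : -12  -68  -190  -402
  Δ^2: -56  -122  -212
  Δ^3: -66  -90
  Δ^4: -24
The fourth differences are constant, confirming degree 4.
Interpolating (Newton forward form) and evaluating at u = 0 gives p(0) = 1.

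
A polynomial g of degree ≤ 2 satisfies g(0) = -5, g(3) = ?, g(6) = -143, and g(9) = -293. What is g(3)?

-47

The 3 known points determine the degree-2 polynomial uniquely.
Write g(x) = ax^2 + bx + c. Substituting each data point gives a linear system:
  c = -5
  36a + 6b + c = -143
  81a + 9b + c = -293
Solving the system yields a = -3, b = -5, c = -5.
So g(x) = -3x^2 - 5x - 5.
Then g(3) = -47.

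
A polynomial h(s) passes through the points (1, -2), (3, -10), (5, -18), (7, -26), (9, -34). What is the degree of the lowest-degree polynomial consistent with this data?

1

Divided differences on the nodes 1, 3, 5, 7, 9:
  order 0: -2  -10  -18  -26  -34
  order 1: -4  -4  -4  -4
  order 2: 0  0  0
  order 3: 0  0
  order 4: 0
The order-1 divided differences are all -4 (nonzero) and every higher order vanishes, so the data lies on a polynomial of degree exactly 1.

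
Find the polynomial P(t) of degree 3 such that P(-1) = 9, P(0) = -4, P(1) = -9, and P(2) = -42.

Using the Lagrange interpolation formula with nodes -1, 0, 1, 2:
  L_0(t) = t(t - 1)(t - 2) / -6
  L_1(t) = (t + 1)(t - 1)(t - 2) / 2
  L_2(t) = (t + 1)t(t - 2) / -2
  L_3(t) = (t + 1)t(t - 1) / 6
Then P(t) = 9·L_0(t) - 4·L_1(t) - 9·L_2(t) - 42·L_3(t).
Expanding and collecting terms gives P(t) = -6t³ + 4t² - 3t - 4.
Check: P(0) = -4. ✓

P(t) = -6t^3 + 4t^2 - 3t - 4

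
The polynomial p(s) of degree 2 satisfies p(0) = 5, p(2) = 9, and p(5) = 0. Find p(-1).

Using the Lagrange interpolation formula with nodes 0, 2, 5:
  L_0(s) = (s - 2)(s - 5) / 10
  L_1(s) = s(s - 5) / -6
  L_2(s) = s(s - 2) / 15
Then p(s) = 5·L_0(s) + 9·L_1(s) + 0·L_2(s).
Expanding and collecting terms gives p(s) = -s^2 + 4s + 5.
Evaluating at s = -1: p(-1) = 0.

0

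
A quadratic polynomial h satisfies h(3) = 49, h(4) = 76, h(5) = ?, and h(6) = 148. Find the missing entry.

109

On equispaced nodes a degree-2 polynomial has vanishing third forward difference, so
  - h(3) + 3·h(4) - 3·h(5) + h(6) = 0.
Substituting the known values and solving for h(5):
  -3·h(5) = -327
  h(5) = 109.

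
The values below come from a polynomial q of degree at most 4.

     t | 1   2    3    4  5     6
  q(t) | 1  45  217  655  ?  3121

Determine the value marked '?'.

1545

On equispaced nodes a degree-4 polynomial has vanishing fifth forward difference, so
  - q(1) + 5·q(2) - 10·q(3) + 10·q(4) - 5·q(5) + q(6) = 0.
Substituting the known values and solving for q(5):
  -5·q(5) = -7725
  q(5) = 1545.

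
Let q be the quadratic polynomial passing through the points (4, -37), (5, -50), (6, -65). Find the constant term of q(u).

-5

Write q(u) = au^2 + bu + c. Substituting each data point gives a linear system:
  16a + 4b + c = -37
  25a + 5b + c = -50
  36a + 6b + c = -65
Solving the system yields a = -1, b = -4, c = -5.
So q(u) = -u^2 - 4u - 5.
The constant term is -5.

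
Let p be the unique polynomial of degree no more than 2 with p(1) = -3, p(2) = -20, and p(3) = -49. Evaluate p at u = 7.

Using the Lagrange interpolation formula with nodes 1, 2, 3:
  L_0(u) = (u - 2)(u - 3) / 2
  L_1(u) = (u - 1)(u - 3) / -1
  L_2(u) = (u - 1)(u - 2) / 2
Then p(u) = -3·L_0(u) - 20·L_1(u) - 49·L_2(u).
Expanding and collecting terms gives p(u) = -6u^2 + u + 2.
Evaluating at u = 7: p(7) = -285.

-285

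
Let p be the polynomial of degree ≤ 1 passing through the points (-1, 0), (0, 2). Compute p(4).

10

Write p(u) = au + b. Substituting each data point gives a linear system:
  -a + b = 0
  b = 2
Solving the system yields a = 2, b = 2.
So p(u) = 2u + 2.
Then p(4) = 10.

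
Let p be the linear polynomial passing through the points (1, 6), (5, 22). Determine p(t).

Using the Lagrange interpolation formula with nodes 1, 5:
  L_0(t) = (t - 5) / -4
  L_1(t) = (t - 1) / 4
Then p(t) = 6·L_0(t) + 22·L_1(t).
Expanding and collecting terms gives p(t) = 4t + 2.
Check: p(1) = 6. ✓

p(t) = 4t + 2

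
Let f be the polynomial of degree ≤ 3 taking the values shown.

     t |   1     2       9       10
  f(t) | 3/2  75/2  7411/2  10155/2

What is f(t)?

Using the Lagrange interpolation formula with nodes 1, 2, 9, 10:
  L_0(t) = (t - 2)(t - 9)(t - 10) / -72
  L_1(t) = (t - 1)(t - 9)(t - 10) / 56
  L_2(t) = (t - 1)(t - 2)(t - 10) / -56
  L_3(t) = (t - 1)(t - 2)(t - 9) / 72
Then f(t) = 3/2·L_0(t) + 75/2·L_1(t) + 7411/2·L_2(t) + 10155/2·L_3(t).
Expanding and collecting terms gives f(t) = 5t^3 + t^2 - 2t - 5/2.
Check: f(10) = 10155/2. ✓

f(t) = 5t^3 + t^2 - 2t - 5/2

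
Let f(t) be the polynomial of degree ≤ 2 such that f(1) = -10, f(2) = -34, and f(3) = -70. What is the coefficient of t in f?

-6

Write f(t) = at^2 + bt + c. Substituting each data point gives a linear system:
  a + b + c = -10
  4a + 2b + c = -34
  9a + 3b + c = -70
Solving the system yields a = -6, b = -6, c = 2.
So f(t) = -6t^2 - 6t + 2.
The coefficient of t is -6.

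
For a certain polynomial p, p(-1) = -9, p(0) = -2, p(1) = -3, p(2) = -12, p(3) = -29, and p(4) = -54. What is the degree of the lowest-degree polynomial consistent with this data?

2

Forward differences of the values at n = -1, 0, 1, 2, 3, 4:
  p  : -9  -2  -3  -12  -29  -54
  Δ  : 7  -1  -9  -17  -25
  Δ^2: -8  -8  -8  -8
  Δ^3: 0  0  0
  Δ^4: 0  0
  Δ^5: 0
The second differences are constant (-8) and nonzero, while all higher differences vanish, so the minimal degree is 2.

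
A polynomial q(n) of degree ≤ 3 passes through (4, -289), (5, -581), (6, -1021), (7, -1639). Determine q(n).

Write q(n) = an^3 + bn^2 + cn + d. Substituting each data point gives a linear system:
  64a + 16b + 4c + d = -289
  125a + 25b + 5c + d = -581
  216a + 36b + 6c + d = -1021
  343a + 49b + 7c + d = -1639
Solving the system yields a = -5, b = 1, c = 4, d = -1.
So q(n) = -5n^3 + n^2 + 4n - 1.
Check: q(6) = -1021. ✓

q(n) = -5n^3 + n^2 + 4n - 1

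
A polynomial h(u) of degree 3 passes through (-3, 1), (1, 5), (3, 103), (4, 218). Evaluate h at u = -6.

-212

Write h(u) = au^3 + bu^2 + cu + d. Substituting each data point gives a linear system:
  -27a + 9b - 3c + d = 1
  a + b + c + d = 5
  27a + 9b + 3c + d = 103
  64a + 16b + 4c + d = 218
Solving the system yields a = 2, b = 6, c = -1, d = -2.
So h(u) = 2u^3 + 6u^2 - u - 2.
Then h(-6) = -212.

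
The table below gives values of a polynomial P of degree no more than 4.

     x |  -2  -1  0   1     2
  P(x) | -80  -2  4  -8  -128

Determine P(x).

Write P(x) = ax^4 + bx^3 + cx^2 + dx + e. Substituting each data point gives a linear system:
  16a - 8b + 4c - 2d + e = -80
  a - b + c - d + e = -2
  e = 4
  a + b + c + d + e = -8
  16a + 8b + 4c + 2d + e = -128
Solving the system yields a = -6, b = -3, c = -3, d = 0, e = 4.
So P(x) = -6x⁴ - 3x³ - 3x² + 4.
Check: P(-2) = -80. ✓

P(x) = -6x^4 - 3x^3 - 3x^2 + 4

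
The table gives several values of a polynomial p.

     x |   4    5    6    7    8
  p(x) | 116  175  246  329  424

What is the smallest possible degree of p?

2

Forward differences of the values at x = 4, 5, 6, 7, 8:
  p  : 116  175  246  329  424
  Δ  : 59  71  83  95
  Δ^2: 12  12  12
  Δ^3: 0  0
  Δ^4: 0
The second differences are constant (12) and nonzero, while all higher differences vanish, so the minimal degree is 2.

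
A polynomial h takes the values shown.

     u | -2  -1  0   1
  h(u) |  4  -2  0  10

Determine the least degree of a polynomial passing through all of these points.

2

Forward differences of the values at u = -2, -1, 0, 1:
  h  : 4  -2  0  10
  Δ  : -6  2  10
  Δ^2: 8  8
  Δ^3: 0
The second differences are constant (8) and nonzero, while all higher differences vanish, so the minimal degree is 2.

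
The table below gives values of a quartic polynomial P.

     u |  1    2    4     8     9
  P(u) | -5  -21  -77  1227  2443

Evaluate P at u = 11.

7035

Write P(u) = au^4 + bu^3 + cu^2 + du + e. Substituting each data point gives a linear system:
  a + b + c + d + e = -5
  16a + 8b + 4c + 2d + e = -21
  256a + 64b + 16c + 4d + e = -77
  4096a + 512b + 64c + 8d + e = 1227
  6561a + 729b + 81c + 9d + e = 2443
Solving the system yields a = 1, b = -6, c = 3, d = 2, e = -5.
So P(u) = u^4 - 6u^3 + 3u^2 + 2u - 5.
Then P(11) = 7035.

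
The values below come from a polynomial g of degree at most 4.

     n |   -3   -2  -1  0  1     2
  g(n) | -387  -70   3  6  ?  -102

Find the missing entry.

-7

On equispaced nodes a degree-4 polynomial has vanishing fifth forward difference, so
  - g(-3) + 5·g(-2) - 10·g(-1) + 10·g(0) - 5·g(1) + g(2) = 0.
Substituting the known values and solving for g(1):
  -5·g(1) = 35
  g(1) = -7.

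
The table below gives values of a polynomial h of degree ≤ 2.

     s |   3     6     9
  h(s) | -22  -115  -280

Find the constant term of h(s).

-1

Write h(s) = as^2 + bs + c. Substituting each data point gives a linear system:
  9a + 3b + c = -22
  36a + 6b + c = -115
  81a + 9b + c = -280
Solving the system yields a = -4, b = 5, c = -1.
So h(s) = -4s² + 5s - 1.
The constant term is -1.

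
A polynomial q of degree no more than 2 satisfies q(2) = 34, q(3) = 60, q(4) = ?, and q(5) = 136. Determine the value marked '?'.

94

The 3 known points determine the degree-2 polynomial uniquely.
Write q(t) = at^2 + bt + c. Substituting each data point gives a linear system:
  4a + 2b + c = 34
  9a + 3b + c = 60
  25a + 5b + c = 136
Solving the system yields a = 4, b = 6, c = 6.
So q(t) = 4t² + 6t + 6.
Then q(4) = 94.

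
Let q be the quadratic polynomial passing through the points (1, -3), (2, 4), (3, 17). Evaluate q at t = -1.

1

Write q(t) = at^2 + bt + c. Substituting each data point gives a linear system:
  a + b + c = -3
  4a + 2b + c = 4
  9a + 3b + c = 17
Solving the system yields a = 3, b = -2, c = -4.
So q(t) = 3t^2 - 2t - 4.
Then q(-1) = 1.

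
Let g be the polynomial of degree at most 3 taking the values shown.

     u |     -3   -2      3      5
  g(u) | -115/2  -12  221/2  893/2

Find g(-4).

-152

Write g(u) = au^3 + bu^2 + cu + d. Substituting each data point gives a linear system:
  -27a + 9b - 3c + d = -115/2
  -8a + 4b - 2c + d = -12
  27a + 9b + 3c + d = 221/2
  125a + 25b + 5c + d = 893/2
Solving the system yields a = 3, b = 5/2, c = 1, d = 4.
So g(u) = 3u³ + (5/2)u² + u + 4.
Then g(-4) = -152.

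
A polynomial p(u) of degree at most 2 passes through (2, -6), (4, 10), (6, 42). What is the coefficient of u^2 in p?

2

Write p(u) = au^2 + bu + c. Substituting each data point gives a linear system:
  4a + 2b + c = -6
  16a + 4b + c = 10
  36a + 6b + c = 42
Solving the system yields a = 2, b = -4, c = -6.
So p(u) = 2u^2 - 4u - 6.
The leading coefficient is 2.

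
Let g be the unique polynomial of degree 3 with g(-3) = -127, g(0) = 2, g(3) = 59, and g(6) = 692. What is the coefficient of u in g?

-5

Write g(u) = au^3 + bu^2 + cu + d. Substituting each data point gives a linear system:
  -27a + 9b - 3c + d = -127
  d = 2
  27a + 9b + 3c + d = 59
  216a + 36b + 6c + d = 692
Solving the system yields a = 4, b = -4, c = -5, d = 2.
So g(u) = 4u^3 - 4u^2 - 5u + 2.
The coefficient of u is -5.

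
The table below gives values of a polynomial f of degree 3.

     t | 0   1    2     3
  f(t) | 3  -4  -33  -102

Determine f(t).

Write f(t) = at^3 + bt^2 + ct + d. Substituting each data point gives a linear system:
  d = 3
  a + b + c + d = -4
  8a + 4b + 2c + d = -33
  27a + 9b + 3c + d = -102
Solving the system yields a = -3, b = -2, c = -2, d = 3.
So f(t) = -3t^3 - 2t^2 - 2t + 3.
Check: f(2) = -33. ✓

f(t) = -3t^3 - 2t^2 - 2t + 3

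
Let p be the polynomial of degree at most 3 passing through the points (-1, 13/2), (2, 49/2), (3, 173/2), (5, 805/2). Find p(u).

p(u) = 3u^3 + 2u^2 - 5u + 5/2

Using the Lagrange interpolation formula with nodes -1, 2, 3, 5:
  L_0(u) = (u - 2)(u - 3)(u - 5) / -72
  L_1(u) = (u + 1)(u - 3)(u - 5) / 9
  L_2(u) = (u + 1)(u - 2)(u - 5) / -8
  L_3(u) = (u + 1)(u - 2)(u - 3) / 36
Then p(u) = 13/2·L_0(u) + 49/2·L_1(u) + 173/2·L_2(u) + 805/2·L_3(u).
Expanding and collecting terms gives p(u) = 3u^3 + 2u^2 - 5u + 5/2.
Check: p(3) = 173/2. ✓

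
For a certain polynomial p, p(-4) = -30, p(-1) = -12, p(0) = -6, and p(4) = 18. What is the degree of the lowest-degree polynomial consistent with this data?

Divided differences on the nodes -4, -1, 0, 4:
  order 0: -30  -12  -6  18
  order 1: 6  6  6
  order 2: 0  0
  order 3: 0
The order-1 divided differences are all 6 (nonzero) and every higher order vanishes, so the data lies on a polynomial of degree exactly 1.

1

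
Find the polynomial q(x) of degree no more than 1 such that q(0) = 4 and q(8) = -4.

q(x) = -x + 4

Write q(x) = ax + b. Substituting each data point gives a linear system:
  b = 4
  8a + b = -4
Solving the system yields a = -1, b = 4.
So q(x) = -x + 4.
Check: q(8) = -4. ✓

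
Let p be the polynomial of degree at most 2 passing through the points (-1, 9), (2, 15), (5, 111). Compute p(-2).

Using the Lagrange interpolation formula with nodes -1, 2, 5:
  L_0(n) = (n - 2)(n - 5) / 18
  L_1(n) = (n + 1)(n - 5) / -9
  L_2(n) = (n + 1)(n - 2) / 18
Then p(n) = 9·L_0(n) + 15·L_1(n) + 111·L_2(n).
Expanding and collecting terms gives p(n) = 5n^2 - 3n + 1.
Evaluating at n = -2: p(-2) = 27.

27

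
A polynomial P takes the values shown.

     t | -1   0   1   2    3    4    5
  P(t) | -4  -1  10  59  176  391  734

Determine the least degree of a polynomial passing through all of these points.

Forward differences of the values at t = -1, 0, 1, 2, 3, 4, 5:
  P  : -4  -1  10  59  176  391  734
  Δ  : 3  11  49  117  215  343
  Δ^2: 8  38  68  98  128
  Δ^3: 30  30  30  30
  Δ^4: 0  0  0
  Δ^5: 0  0
  Δ^6: 0
The third differences are constant (30) and nonzero, while all higher differences vanish, so the minimal degree is 3.

3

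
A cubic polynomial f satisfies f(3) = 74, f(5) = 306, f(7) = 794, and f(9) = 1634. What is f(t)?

f(t) = 2t^3 + 2t^2 + 2t - 4

Write f(t) = at^3 + bt^2 + ct + d. Substituting each data point gives a linear system:
  27a + 9b + 3c + d = 74
  125a + 25b + 5c + d = 306
  343a + 49b + 7c + d = 794
  729a + 81b + 9c + d = 1634
Solving the system yields a = 2, b = 2, c = 2, d = -4.
So f(t) = 2t^3 + 2t^2 + 2t - 4.
Check: f(5) = 306. ✓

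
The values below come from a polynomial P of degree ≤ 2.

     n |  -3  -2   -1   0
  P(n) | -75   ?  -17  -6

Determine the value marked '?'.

-40

On equispaced nodes a degree-2 polynomial has vanishing third forward difference, so
  - P(-3) + 3·P(-2) - 3·P(-1) + P(0) = 0.
Substituting the known values and solving for P(-2):
  3·P(-2) = -120
  P(-2) = -40.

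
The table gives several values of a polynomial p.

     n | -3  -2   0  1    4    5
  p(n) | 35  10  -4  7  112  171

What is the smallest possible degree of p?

2

Divided differences on the nodes -3, -2, 0, 1, 4, 5:
  order 0: 35  10  -4  7  112  171
  order 1: -25  -7  11  35  59
  order 2: 6  6  6  6
  order 3: 0  0  0
  order 4: 0  0
  order 5: 0
The order-2 divided differences are all 6 (nonzero) and every higher order vanishes, so the data lies on a polynomial of degree exactly 2.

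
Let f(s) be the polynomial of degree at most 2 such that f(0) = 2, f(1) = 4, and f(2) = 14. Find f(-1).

8

Forward differences of the values at s = 0, 1, 2:
  f  : 2  4  14
  Δ  : 2  10
  Δ^2: 8
The second differences are constant, confirming degree 2.
Interpolating (Newton forward form) and evaluating at s = -1 gives f(-1) = 8.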